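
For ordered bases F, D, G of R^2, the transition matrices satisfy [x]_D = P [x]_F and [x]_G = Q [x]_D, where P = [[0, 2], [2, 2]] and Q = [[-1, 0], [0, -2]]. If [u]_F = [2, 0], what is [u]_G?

[0, -8]

Apply P to get D-coordinates [0, 4], then Q to get G-coordinates.
The result is [u]_G = [0, -8].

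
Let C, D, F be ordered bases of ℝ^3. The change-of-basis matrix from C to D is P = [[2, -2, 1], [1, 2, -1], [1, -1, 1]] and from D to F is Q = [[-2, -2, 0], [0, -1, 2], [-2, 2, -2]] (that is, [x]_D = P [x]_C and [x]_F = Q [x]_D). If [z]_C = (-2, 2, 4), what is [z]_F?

First [z]_D = P [z]_C = (-4, -2, 0).
Then [z]_F = Q [z]_D = (12, 2, 4).

(12, 2, 4)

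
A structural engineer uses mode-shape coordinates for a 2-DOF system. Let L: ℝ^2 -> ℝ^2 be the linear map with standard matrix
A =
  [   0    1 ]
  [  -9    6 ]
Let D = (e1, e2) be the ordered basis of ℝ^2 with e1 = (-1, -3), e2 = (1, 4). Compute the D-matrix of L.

With P the matrix whose columns are e1, e2, [L]_D = P^(-1) A P.
Column by column: L(e1) = A e1 = (-3, -9); its D-coordinates (3, 0) give column 1.
Continuing for each basis vector yields [L]_D = [[3, -1], [0, 3]].

[[3, -1], [0, 3]]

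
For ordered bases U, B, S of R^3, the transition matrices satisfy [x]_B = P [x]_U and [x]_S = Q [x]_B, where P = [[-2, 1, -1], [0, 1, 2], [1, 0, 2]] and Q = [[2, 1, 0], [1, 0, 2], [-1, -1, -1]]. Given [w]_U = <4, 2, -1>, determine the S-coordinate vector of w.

Composing the changes, [w]_S = Q P [w]_U.
Q P = [[-4, 3, 0], [0, 1, 3], [1, -2, -3]]; applying this to <4, 2, -1> gives <-10, -1, 3>.

<-10, -1, 3>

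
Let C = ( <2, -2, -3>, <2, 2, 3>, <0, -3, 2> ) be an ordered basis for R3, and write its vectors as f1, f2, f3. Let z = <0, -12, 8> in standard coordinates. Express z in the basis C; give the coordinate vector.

[z]_C is the unique c with M c = z, where M has columns f1, ..., f3.
Solving this 3x3 system gives c = (0, 0, 4).
Check: 0·f1 + 0·f2 + 4f3 = <0, -12, 8>.

<0, 0, 4>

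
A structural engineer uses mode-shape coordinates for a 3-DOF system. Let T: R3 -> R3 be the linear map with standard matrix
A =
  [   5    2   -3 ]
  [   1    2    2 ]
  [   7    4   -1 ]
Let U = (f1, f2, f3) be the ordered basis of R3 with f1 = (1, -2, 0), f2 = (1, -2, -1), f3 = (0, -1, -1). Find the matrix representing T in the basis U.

The j-th column of [T]_U is [T(fj)]_U.
T(f1) = A f1 = (1, -3, -1) = f1 + 0·f2 + f3, so column 1 is (1, 0, 1).
Repeating for f2, f3 and assembling the columns gives [[1, 1, 0], [0, 3, 1], [1, -3, 2]].

[[1, 1, 0], [0, 3, 1], [1, -3, 2]]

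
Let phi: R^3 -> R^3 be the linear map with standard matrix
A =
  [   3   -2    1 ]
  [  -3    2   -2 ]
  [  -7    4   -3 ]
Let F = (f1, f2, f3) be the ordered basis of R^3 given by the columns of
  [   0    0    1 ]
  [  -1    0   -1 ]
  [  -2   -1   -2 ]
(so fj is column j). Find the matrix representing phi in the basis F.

Let P have columns f1, ..., f3. Then [phi]_F = P^(-1) A P.
Here det P = 1, so P^(-1) is integer; computing A P first and then P^(-1)(A P) gives [[-2, -1, -2], [2, 1, 3], [0, -1, 3]].

[[-2, -1, -2], [2, 1, 3], [0, -1, 3]]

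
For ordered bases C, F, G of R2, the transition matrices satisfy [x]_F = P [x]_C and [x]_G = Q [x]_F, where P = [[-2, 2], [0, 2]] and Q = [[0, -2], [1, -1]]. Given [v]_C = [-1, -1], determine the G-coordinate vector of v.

[4, 2]

First [v]_F = P [v]_C = [0, -2].
Then [v]_G = Q [v]_F = [4, 2].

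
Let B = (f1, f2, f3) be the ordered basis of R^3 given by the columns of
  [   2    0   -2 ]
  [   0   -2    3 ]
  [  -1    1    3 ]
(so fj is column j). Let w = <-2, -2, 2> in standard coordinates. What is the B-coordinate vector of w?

<-1, 1, 0>

Write w = c_1 f1 + ... + c_3 f3 and solve for the c_i.
Solving this 3x3 system gives c = (-1, 1, 0).
Check: -f1 + f2 + 0·f3 = <-2, -2, 2>.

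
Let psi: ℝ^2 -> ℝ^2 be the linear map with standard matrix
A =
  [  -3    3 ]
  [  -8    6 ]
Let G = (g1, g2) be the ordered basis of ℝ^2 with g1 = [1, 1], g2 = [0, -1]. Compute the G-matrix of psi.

The j-th column of [psi]_G is [psi(gj)]_G.
psi(g1) = A g1 = [0, -2] = 0·g1 + 2g2, so column 1 is [0, 2].
Repeating for g2 and assembling the columns gives [[0, -3], [2, 3]].

[[0, -3], [2, 3]]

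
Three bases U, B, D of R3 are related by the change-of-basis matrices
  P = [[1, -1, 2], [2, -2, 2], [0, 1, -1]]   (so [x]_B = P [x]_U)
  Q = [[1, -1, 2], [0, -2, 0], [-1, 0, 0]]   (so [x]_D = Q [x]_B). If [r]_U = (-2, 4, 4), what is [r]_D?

First [r]_B = P [r]_U = (2, -4, 0).
Then [r]_D = Q [r]_B = (6, 8, -2).

(6, 8, -2)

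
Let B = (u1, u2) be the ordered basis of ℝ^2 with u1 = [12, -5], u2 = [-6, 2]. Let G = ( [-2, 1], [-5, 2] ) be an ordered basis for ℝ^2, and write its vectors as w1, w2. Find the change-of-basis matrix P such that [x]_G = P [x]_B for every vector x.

Let M have columns uj and N have columns wj. Then for every x, N [x]_G = x = M [x]_B, so P = N^(-1) M.
Since det N = 1, N^(-1) has integer entries; multiplying gives P = [[-1, -2], [-2, 2]].

[[-1, -2], [-2, 2]]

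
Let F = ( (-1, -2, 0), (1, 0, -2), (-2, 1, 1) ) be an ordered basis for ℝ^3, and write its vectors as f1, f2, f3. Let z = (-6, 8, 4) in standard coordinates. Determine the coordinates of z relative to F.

(-2, 0, 4)

We seek scalars with c_1 f1 + ... + c_3 f3 = z; equivalently solve M c = z where the columns of M are f1, ..., f3.
Row-reducing the augmented matrix [M | z] gives c = (-2, 0, 4).
Check: -2f1 + 0·f2 + 4f3 = (-6, 8, 4).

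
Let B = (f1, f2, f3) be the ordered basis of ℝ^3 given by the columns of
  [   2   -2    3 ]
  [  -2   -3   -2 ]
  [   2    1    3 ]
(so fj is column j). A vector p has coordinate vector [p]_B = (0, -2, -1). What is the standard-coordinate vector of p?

(1, 8, -5)

p = M [p]_B, where M has columns f1, ..., f3.
Carrying out the matrix-vector product, p = (1, 8, -5).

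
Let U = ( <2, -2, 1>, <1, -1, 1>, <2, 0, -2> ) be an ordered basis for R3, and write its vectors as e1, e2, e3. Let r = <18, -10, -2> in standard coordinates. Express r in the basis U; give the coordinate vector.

<4, 2, 4>

Write r = c_1 e1 + ... + c_3 e3 and solve for the c_i.
Gaussian elimination on [M | r] yields c = (4, 2, 4).
Check: 4e1 + 2e2 + 4e3 = <18, -10, -2>.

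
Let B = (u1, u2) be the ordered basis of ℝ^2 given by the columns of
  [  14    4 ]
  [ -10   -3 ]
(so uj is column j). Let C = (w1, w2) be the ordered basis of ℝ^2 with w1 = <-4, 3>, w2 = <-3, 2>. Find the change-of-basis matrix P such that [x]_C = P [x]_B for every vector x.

Column j of P is [uj]_C, since P maps B-coordinates to C-coordinates.
Expressing u1 in C: u1 = -2w1 - 2w2, so column 1 of P is <-2, -2>.
Doing the same for each uj gives P = [[-2, -1], [-2, 0]].

[[-2, -1], [-2, 0]]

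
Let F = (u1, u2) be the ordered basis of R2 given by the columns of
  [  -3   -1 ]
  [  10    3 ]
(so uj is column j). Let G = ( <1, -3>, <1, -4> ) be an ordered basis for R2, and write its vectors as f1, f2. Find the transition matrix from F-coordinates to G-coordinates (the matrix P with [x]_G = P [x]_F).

[[-2, -1], [-1, 0]]

Take x = uj: its F-coordinates are the j-th standard unit vector, so P e_j — column j of P — equals [uj]_G.
u1 = -2f1 - f2, giving column 1 = <-2, -1>; repeating for each j gives P = [[-2, -1], [-1, 0]].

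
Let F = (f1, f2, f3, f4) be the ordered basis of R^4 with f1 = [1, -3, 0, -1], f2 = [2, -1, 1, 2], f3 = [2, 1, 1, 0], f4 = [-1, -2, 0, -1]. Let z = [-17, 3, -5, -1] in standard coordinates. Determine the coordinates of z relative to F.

We seek scalars with c_1 f1 + ... + c_4 f4 = z; equivalently solve M c = z where the columns of M are f1, ..., f4.
Solving this 4x4 system gives c = (-4, -1, -4, 3).
Check: -4f1 - f2 - 4f3 + 3f4 = [-17, 3, -5, -1].

[-4, -1, -4, 3]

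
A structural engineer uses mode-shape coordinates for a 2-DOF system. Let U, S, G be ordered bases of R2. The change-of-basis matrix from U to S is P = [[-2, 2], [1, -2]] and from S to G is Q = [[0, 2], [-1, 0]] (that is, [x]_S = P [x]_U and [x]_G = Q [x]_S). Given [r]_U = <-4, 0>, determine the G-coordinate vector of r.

<-8, -8>

First [r]_S = P [r]_U = <8, -4>.
Then [r]_G = Q [r]_S = <-8, -8>.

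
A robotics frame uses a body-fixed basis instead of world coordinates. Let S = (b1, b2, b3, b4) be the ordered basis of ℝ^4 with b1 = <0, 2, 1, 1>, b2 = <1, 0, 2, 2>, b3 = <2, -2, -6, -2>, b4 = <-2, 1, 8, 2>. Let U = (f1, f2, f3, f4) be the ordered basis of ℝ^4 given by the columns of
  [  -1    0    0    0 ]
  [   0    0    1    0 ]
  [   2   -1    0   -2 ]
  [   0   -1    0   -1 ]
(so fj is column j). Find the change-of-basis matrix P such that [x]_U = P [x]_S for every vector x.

[[0, -1, -2, 2], [-1, 0, 2, 0], [2, 0, -2, 1], [0, -2, 0, -2]]

Column j of P is [bj]_U, since P maps S-coordinates to U-coordinates.
Expressing b1 in U: b1 = 0·f1 - f2 + 2f3 + 0·f4, so column 1 of P is <0, -1, 2, 0>.
Doing the same for each bj gives P = [[0, -1, -2, 2], [-1, 0, 2, 0], [2, 0, -2, 1], [0, -2, 0, -2]].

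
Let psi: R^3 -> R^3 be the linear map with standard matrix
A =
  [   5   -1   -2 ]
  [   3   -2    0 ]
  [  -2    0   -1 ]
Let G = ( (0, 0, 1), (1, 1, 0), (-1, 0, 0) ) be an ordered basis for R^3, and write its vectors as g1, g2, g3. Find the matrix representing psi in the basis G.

Let P have columns g1, ..., g3. Then [psi]_G = P^(-1) A P.
Here det P = 1, so P^(-1) is integer; computing A P first and then P^(-1)(A P) gives [[-1, -2, 2], [0, 1, -3], [2, -3, 2]].

[[-1, -2, 2], [0, 1, -3], [2, -3, 2]]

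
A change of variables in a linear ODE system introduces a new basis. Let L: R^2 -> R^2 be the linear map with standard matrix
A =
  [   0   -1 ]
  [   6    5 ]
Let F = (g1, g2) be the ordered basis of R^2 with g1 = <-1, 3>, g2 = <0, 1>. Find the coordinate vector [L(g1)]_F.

Column 1 of [L]_F is the F-coordinate vector of L(g1).
In standard coordinates L(g1) = A g1 = <-3, 9>.
Converting to F: <-3, 9> = 3g1 + 0·g2, so the coordinate vector is <3, 0>.

<3, 0>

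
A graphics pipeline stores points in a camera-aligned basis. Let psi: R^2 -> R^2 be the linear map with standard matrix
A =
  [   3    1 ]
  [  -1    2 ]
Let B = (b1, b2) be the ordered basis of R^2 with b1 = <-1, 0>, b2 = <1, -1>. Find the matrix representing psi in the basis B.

[[2, 1], [-1, 3]]

The j-th column of [psi]_B is [psi(bj)]_B.
psi(b1) = A b1 = <-3, 1> = 2b1 - b2, so column 1 is <2, -1>.
Repeating for b2 and assembling the columns gives [[2, 1], [-1, 3]].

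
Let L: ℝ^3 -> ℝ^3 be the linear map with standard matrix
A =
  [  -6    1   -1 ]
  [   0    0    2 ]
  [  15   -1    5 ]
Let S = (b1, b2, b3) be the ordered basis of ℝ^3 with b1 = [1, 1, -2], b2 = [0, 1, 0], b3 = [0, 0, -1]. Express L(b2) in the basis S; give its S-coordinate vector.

[1, -1, -1]

Column 2 of [L]_S is the S-coordinate vector of L(b2).
In standard coordinates L(b2) = A b2 = [1, 0, -1].
Converting to S: [1, 0, -1] = b1 - b2 - b3, so the coordinate vector is [1, -1, -1].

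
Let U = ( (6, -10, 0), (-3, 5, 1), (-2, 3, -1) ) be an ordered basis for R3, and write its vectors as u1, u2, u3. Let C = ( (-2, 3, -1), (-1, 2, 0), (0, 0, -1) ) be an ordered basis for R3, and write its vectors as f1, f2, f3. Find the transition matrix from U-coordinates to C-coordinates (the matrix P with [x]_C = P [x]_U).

[[-2, 1, 1], [-2, 1, 0], [2, -2, 0]]

Let M have columns uj and N have columns fj. Then for every x, N [x]_C = x = M [x]_U, so P = N^(-1) M.
Since det N = 1, N^(-1) has integer entries; multiplying gives P = [[-2, 1, 1], [-2, 1, 0], [2, -2, 0]].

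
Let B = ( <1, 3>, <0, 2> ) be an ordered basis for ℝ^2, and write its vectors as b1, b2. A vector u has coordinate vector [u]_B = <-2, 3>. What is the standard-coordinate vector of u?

By definition u = -2b1 + 3b2.
Summing componentwise gives <-2, 0>.

<-2, 0>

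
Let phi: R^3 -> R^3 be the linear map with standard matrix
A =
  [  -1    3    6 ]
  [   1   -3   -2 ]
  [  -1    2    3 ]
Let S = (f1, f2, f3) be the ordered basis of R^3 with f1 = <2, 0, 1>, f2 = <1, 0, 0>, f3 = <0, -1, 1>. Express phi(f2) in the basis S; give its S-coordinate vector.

Column 2 of [phi]_S is the S-coordinate vector of phi(f2).
In standard coordinates phi(f2) = A f2 = <-1, 1, -1>.
Converting to S: <-1, 1, -1> = 0·f1 - f2 - f3, so the coordinate vector is <0, -1, -1>.

<0, -1, -1>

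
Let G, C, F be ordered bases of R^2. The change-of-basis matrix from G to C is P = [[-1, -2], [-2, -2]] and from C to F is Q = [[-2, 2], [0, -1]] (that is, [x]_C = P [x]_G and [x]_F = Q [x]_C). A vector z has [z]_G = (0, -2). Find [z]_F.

Apply P to get C-coordinates (4, 4), then Q to get F-coordinates.
The result is [z]_F = (0, -4).

(0, -4)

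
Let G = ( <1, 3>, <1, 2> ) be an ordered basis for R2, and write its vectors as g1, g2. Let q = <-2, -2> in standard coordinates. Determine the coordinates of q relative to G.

<2, -4>

Write q = c_1 g1 + c_2 g2 and solve for the c_i.
System: c_1 + c_2 = -2, 3c_1 + 2c_2 = -2; solving gives c_1 = 2, c_2 = -4.
Check: 2g1 - 4g2 = <-2, -2>.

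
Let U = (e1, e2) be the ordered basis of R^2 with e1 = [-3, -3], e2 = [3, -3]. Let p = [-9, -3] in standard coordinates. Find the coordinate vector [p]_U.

We seek scalars with c_1 e1 + c_2 e2 = p; equivalently solve M c = p where the columns of M are e1, e2.
System: -3c_1 + 3c_2 = -9, -3c_1 - 3c_2 = -3; solving gives c_1 = 2, c_2 = -1.
Check: 2e1 - e2 = [-9, -3].

[2, -1]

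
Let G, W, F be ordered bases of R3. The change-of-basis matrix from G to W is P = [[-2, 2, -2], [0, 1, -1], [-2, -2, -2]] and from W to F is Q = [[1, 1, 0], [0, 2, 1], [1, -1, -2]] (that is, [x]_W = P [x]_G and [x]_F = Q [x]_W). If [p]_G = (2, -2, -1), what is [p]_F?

(-7, 0, -9)

Composing the changes, [p]_F = Q P [p]_G.
Q P = [[-2, 3, -3], [-2, 0, -4], [2, 5, 3]]; applying this to (2, -2, -1) gives (-7, 0, -9).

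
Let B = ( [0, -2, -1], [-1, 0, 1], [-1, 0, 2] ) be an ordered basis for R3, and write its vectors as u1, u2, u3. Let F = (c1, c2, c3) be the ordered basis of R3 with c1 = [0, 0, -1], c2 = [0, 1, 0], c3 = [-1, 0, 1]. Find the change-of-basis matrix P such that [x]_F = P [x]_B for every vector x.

Let M have columns uj and N have columns cj. Then for every x, N [x]_F = x = M [x]_B, so P = N^(-1) M.
Since det N = -1, N^(-1) has integer entries; multiplying gives P = [[1, 0, -1], [-2, 0, 0], [0, 1, 1]].

[[1, 0, -1], [-2, 0, 0], [0, 1, 1]]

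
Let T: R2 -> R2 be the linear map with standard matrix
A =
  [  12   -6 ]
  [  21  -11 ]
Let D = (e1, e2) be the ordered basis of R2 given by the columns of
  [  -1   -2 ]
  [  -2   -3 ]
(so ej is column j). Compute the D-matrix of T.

The j-th column of [T]_D is [T(ej)]_D.
T(e1) = A e1 = [0, 1] = -2e1 + e2, so column 1 is [-2, 1].
Repeating for e2 and assembling the columns gives [[-2, 0], [1, 3]].

[[-2, 0], [1, 3]]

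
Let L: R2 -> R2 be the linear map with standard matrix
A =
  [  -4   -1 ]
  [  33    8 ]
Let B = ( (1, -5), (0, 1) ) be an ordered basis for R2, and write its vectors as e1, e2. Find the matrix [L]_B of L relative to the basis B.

[[1, -1], [-2, 3]]

With P the matrix whose columns are e1, e2, [L]_B = P^(-1) A P.
Column by column: L(e1) = A e1 = (1, -7); its B-coordinates (1, -2) give column 1.
Continuing for each basis vector yields [L]_B = [[1, -1], [-2, 3]].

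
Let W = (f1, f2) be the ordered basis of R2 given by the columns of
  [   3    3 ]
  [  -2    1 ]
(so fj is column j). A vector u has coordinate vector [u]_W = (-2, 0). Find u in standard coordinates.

The coordinates say u = -2f1 + 0·f2; adding the scaled basis vectors gives (-6, 4).

(-6, 4)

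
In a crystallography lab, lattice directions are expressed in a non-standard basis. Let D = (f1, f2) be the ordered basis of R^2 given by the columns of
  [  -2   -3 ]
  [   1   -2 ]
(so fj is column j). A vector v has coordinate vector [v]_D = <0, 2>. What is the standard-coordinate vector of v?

<-6, -4>

By definition v = 0·f1 + 2f2.
Summing componentwise gives <-6, -4>.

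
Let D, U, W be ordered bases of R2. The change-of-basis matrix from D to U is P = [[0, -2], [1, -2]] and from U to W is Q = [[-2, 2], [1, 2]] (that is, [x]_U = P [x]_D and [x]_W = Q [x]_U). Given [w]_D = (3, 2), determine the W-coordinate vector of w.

Apply P to get U-coordinates (-4, -1), then Q to get W-coordinates.
The result is [w]_W = (6, -6).

(6, -6)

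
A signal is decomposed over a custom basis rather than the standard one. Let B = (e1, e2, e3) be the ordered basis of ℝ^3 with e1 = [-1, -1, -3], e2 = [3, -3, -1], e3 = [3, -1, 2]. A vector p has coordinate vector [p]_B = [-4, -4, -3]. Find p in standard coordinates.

[-17, 19, 10]

By definition p = -4e1 - 4e2 - 3e3.
Summing componentwise gives [-17, 19, 10].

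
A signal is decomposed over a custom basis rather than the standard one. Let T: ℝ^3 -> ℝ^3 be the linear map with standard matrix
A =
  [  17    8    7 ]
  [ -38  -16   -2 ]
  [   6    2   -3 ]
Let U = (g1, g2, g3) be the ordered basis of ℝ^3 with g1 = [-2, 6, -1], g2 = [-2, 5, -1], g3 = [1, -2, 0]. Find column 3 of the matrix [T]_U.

Compute T(g3) = A g3 = [1, -6, 2] in standard coordinates.
Then write this in U-coordinates: solve for y in y_1 g1 + ... + y_3 g3 = [1, -6, 2].
This gives y = [-2, 0, -3], which is column 3 of [T]_U.

[-2, 0, -3]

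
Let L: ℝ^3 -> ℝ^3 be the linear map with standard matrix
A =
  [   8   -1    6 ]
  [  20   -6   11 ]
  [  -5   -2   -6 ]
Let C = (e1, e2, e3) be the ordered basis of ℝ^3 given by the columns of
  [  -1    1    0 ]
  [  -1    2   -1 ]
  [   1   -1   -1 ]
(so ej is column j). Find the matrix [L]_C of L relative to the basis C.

[[-1, 0, 2], [-2, 0, -3], [0, 3, -3]]

Let P have columns e1, ..., e3. Then [L]_C = P^(-1) A P.
Here det P = 1, so P^(-1) is integer; computing A P first and then P^(-1)(A P) gives [[-1, 0, 2], [-2, 0, -3], [0, 3, -3]].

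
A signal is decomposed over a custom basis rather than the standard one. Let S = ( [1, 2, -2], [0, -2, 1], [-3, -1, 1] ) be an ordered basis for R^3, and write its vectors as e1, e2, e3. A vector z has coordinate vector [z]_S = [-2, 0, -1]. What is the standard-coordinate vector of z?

By definition z = -2e1 + 0·e2 - e3.
Summing componentwise gives [1, -3, 3].

[1, -3, 3]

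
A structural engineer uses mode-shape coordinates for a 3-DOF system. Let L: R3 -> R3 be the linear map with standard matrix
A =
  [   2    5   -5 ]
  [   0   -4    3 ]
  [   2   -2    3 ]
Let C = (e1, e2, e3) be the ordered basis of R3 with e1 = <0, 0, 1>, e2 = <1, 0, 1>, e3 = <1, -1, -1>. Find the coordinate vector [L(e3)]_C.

Compute L(e3) = A e3 = <2, 1, 1> in standard coordinates.
Then write this in C-coordinates: solve for y in y_1 e1 + ... + y_3 e3 = <2, 1, 1>.
This gives y = <-3, 3, -1>, which is column 3 of [L]_C.

<-3, 3, -1>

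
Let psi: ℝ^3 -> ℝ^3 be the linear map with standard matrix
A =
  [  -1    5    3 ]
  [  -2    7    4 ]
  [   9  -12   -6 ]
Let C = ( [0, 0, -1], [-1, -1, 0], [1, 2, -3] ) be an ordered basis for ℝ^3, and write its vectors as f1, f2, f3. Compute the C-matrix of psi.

[[-3, 0, -3], [2, 3, 0], [-1, -1, 0]]

Let P have columns f1, ..., f3. Then [psi]_C = P^(-1) A P.
Here det P = 1, so P^(-1) is integer; computing A P first and then P^(-1)(A P) gives [[-3, 0, -3], [2, 3, 0], [-1, -1, 0]].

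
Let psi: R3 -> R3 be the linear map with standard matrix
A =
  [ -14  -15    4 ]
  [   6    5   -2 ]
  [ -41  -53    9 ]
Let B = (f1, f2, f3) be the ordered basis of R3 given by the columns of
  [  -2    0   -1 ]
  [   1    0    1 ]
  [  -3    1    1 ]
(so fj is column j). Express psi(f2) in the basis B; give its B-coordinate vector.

Column 2 of [psi]_B is the B-coordinate vector of psi(f2).
In standard coordinates psi(f2) = A f2 = [4, -2, 9].
Converting to B: [4, -2, 9] = -2f1 + 3f2 + 0·f3, so the coordinate vector is [-2, 3, 0].

[-2, 3, 0]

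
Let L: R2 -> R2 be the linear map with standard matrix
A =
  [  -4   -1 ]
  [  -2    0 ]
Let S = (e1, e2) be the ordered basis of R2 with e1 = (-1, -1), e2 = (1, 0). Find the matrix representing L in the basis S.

With P the matrix whose columns are e1, e2, [L]_S = P^(-1) A P.
Column by column: L(e1) = A e1 = (5, 2); its S-coordinates (-2, 3) give column 1.
Continuing for each basis vector yields [L]_S = [[-2, 2], [3, -2]].

[[-2, 2], [3, -2]]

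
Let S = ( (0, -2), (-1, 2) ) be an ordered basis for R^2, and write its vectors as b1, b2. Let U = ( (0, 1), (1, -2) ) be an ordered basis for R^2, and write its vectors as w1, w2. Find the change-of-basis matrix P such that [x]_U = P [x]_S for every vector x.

Column j of P is [bj]_U, since P maps S-coordinates to U-coordinates.
Expressing b1 in U: b1 = -2w1 + 0·w2, so column 1 of P is (-2, 0).
Doing the same for each bj gives P = [[-2, 0], [0, -1]].

[[-2, 0], [0, -1]]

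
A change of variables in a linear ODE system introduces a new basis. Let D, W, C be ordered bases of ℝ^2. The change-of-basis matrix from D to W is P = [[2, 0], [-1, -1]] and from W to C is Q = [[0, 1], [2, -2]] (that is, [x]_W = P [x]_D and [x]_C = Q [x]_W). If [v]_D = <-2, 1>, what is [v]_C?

<1, -10>

First [v]_W = P [v]_D = <-4, 1>.
Then [v]_C = Q [v]_W = <1, -10>.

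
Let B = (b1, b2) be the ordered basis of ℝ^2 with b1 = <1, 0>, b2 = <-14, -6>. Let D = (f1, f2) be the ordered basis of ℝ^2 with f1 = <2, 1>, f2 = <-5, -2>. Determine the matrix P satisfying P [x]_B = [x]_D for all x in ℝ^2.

[[-2, -2], [-1, 2]]

Column j of P is [bj]_D, since P maps B-coordinates to D-coordinates.
Expressing b1 in D: b1 = -2f1 - f2, so column 1 of P is <-2, -1>.
Doing the same for each bj gives P = [[-2, -2], [-1, 2]].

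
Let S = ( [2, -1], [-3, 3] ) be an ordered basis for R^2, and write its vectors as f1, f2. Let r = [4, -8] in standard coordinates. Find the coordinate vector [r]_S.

[-4, -4]

We seek scalars with c_1 f1 + c_2 f2 = r; equivalently solve M c = r where the columns of M are f1, f2.
System: 2c_1 - 3c_2 = 4, -c_1 + 3c_2 = -8; solving gives c_1 = -4, c_2 = -4.
Check: -4f1 - 4f2 = [4, -8].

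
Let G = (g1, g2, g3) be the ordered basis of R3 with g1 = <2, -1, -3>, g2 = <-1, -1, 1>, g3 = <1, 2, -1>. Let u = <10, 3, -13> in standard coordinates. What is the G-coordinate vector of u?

We seek scalars with c_1 g1 + ... + c_3 g3 = u; equivalently solve M c = u where the columns of M are g1, ..., g3.
Gaussian elimination on [M | u] yields c = (3, -2, 2).
Check: 3g1 - 2g2 + 2g3 = <10, 3, -13>.

<3, -2, 2>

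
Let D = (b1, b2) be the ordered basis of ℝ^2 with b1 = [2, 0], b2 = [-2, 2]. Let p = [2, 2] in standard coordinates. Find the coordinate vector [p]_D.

[p]_D is the unique c with M c = p, where M has columns b1, b2.
System: 2c_1 - 2c_2 = 2, 0c_1 + 2c_2 = 2; solving gives c_1 = 2, c_2 = 1.
Check: 2b1 + b2 = [2, 2].

[2, 1]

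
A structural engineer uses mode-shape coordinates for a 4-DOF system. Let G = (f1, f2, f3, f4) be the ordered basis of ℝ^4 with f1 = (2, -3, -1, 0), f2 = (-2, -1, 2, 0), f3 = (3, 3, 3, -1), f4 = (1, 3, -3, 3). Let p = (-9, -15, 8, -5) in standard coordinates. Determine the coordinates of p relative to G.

Write p = c_1 f1 + ... + c_4 f4 and solve for the c_i.
Gaussian elimination on [M | p] yields c = (1, 3, -1, -2).
Check: f1 + 3f2 - f3 - 2f4 = (-9, -15, 8, -5).

(1, 3, -1, -2)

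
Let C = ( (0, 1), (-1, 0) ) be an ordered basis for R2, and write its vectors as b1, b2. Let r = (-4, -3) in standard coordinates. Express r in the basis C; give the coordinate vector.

(-3, 4)

Write r = c_1 b1 + c_2 b2 and solve for the c_i.
System: 0c_1 - c_2 = -4, c_1 + 0c_2 = -3; solving gives c_1 = -3, c_2 = 4.
Check: -3b1 + 4b2 = (-4, -3).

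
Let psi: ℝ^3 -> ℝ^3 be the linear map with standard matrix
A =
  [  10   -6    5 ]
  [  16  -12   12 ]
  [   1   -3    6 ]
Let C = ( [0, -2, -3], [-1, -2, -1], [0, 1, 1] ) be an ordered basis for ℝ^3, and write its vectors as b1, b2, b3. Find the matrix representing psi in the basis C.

[[3, 0, -2], [3, 3, 1], [0, 2, -2]]

The j-th column of [psi]_C is [psi(bj)]_C.
psi(b1) = A b1 = [-3, -12, -12] = 3b1 + 3b2 + 0·b3, so column 1 is [3, 3, 0].
Repeating for b2, b3 and assembling the columns gives [[3, 0, -2], [3, 3, 1], [0, 2, -2]].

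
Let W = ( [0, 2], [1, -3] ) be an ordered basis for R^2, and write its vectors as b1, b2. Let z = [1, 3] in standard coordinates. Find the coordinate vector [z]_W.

We seek scalars with c_1 b1 + c_2 b2 = z; equivalently solve M c = z where the columns of M are b1, b2.
System: 0c_1 + c_2 = 1, 2c_1 - 3c_2 = 3; solving gives c_1 = 3, c_2 = 1.
Check: 3b1 + b2 = [1, 3].

[3, 1]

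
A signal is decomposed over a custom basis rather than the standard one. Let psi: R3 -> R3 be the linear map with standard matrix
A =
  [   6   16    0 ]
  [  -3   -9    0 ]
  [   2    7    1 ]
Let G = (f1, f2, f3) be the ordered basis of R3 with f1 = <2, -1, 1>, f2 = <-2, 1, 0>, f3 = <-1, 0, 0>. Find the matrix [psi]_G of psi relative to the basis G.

[[-2, 3, -2], [1, 0, 1], [-2, 2, 0]]

Let P have columns f1, ..., f3. Then [psi]_G = P^(-1) A P.
Here det P = 1, so P^(-1) is integer; computing A P first and then P^(-1)(A P) gives [[-2, 3, -2], [1, 0, 1], [-2, 2, 0]].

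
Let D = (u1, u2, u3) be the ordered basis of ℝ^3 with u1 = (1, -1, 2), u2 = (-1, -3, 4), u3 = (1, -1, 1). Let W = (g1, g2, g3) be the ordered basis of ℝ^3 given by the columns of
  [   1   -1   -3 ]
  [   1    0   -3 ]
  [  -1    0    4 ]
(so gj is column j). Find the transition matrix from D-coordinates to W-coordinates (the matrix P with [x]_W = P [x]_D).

Column j of P is [uj]_W, since P maps D-coordinates to W-coordinates.
Expressing u1 in W: u1 = 2g1 - 2g2 + g3, so column 1 of P is (2, -2, 1).
Doing the same for each uj gives P = [[2, 0, -1], [-2, -2, -2], [1, 1, 0]].

[[2, 0, -1], [-2, -2, -2], [1, 1, 0]]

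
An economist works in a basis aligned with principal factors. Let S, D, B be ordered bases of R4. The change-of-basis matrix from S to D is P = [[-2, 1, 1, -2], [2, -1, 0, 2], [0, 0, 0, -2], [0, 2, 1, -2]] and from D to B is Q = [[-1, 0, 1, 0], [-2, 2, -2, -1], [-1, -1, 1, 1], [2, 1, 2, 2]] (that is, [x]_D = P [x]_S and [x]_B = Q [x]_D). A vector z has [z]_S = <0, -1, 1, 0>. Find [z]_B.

Composing the changes, [z]_B = Q P [z]_S.
Q P = [[2, -1, -1, 0], [8, -6, -3, 14], [0, 2, 0, -4], [-2, 5, 4, -10]]; applying this to <0, -1, 1, 0> gives <0, 3, -2, -1>.

<0, 3, -2, -1>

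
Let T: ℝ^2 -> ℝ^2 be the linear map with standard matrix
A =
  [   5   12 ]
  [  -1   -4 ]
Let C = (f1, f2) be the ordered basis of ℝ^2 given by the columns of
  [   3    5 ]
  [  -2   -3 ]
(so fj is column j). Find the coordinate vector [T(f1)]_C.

<2, -3>

Column 1 of [T]_C is the C-coordinate vector of T(f1).
In standard coordinates T(f1) = A f1 = <-9, 5>.
Converting to C: <-9, 5> = 2f1 - 3f2, so the coordinate vector is <2, -3>.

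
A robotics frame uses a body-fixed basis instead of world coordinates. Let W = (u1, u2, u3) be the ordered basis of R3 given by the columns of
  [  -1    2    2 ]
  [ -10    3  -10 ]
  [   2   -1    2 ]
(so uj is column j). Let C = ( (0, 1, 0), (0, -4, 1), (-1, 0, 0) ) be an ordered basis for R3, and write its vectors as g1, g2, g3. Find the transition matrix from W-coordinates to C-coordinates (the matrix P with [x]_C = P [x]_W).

Take x = uj: its W-coordinates are the j-th standard unit vector, so P e_j — column j of P — equals [uj]_C.
u1 = -2g1 + 2g2 + g3, giving column 1 = (-2, 2, 1); repeating for each j gives P = [[-2, -1, -2], [2, -1, 2], [1, -2, -2]].

[[-2, -1, -2], [2, -1, 2], [1, -2, -2]]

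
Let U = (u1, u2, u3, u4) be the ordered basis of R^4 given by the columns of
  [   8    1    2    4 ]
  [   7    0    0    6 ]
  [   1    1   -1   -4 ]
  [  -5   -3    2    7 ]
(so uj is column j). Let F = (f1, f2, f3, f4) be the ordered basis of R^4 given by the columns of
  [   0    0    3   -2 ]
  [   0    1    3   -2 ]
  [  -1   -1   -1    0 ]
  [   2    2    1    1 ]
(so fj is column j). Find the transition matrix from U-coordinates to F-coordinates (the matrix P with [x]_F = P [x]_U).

[[-2, 1, 1, 0], [-1, -1, -2, 2], [2, -1, 2, 2], [-1, -2, 2, 1]]

Column j of P is [uj]_F, since P maps U-coordinates to F-coordinates.
Expressing u1 in F: u1 = -2f1 - f2 + 2f3 - f4, so column 1 of P is [-2, -1, 2, -1].
Doing the same for each uj gives P = [[-2, 1, 1, 0], [-1, -1, -2, 2], [2, -1, 2, 2], [-1, -2, 2, 1]].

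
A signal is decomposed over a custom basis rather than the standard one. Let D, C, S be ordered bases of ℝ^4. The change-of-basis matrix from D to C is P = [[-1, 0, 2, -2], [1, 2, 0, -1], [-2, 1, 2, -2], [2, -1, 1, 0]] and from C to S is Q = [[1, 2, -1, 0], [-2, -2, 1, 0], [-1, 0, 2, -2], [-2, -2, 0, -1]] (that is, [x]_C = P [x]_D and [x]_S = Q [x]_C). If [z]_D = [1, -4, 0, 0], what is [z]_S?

[-9, 10, -23, 10]

First [z]_C = P [z]_D = [-1, -7, -6, 6].
Then [z]_S = Q [z]_C = [-9, 10, -23, 10].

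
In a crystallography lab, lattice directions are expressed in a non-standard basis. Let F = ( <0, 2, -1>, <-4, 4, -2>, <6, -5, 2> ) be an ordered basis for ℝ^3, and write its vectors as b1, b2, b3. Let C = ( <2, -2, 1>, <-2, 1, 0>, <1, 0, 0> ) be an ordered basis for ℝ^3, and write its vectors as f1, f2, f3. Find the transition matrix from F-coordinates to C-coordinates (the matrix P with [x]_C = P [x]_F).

Take x = bj: its F-coordinates are the j-th standard unit vector, so P e_j — column j of P — equals [bj]_C.
b1 = -f1 + 0·f2 + 2f3, giving column 1 = <-1, 0, 2>; repeating for each j gives P = [[-1, -2, 2], [0, 0, -1], [2, 0, 0]].

[[-1, -2, 2], [0, 0, -1], [2, 0, 0]]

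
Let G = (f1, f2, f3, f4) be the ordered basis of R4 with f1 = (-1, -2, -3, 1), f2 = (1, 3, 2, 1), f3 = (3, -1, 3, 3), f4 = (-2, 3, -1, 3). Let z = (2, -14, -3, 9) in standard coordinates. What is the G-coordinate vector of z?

(1, -4, 3, 1)

[z]_G is the unique c with M c = z, where M has columns f1, ..., f4.
Gaussian elimination on [M | z] yields c = (1, -4, 3, 1).
Check: f1 - 4f2 + 3f3 + f4 = (2, -14, -3, 9).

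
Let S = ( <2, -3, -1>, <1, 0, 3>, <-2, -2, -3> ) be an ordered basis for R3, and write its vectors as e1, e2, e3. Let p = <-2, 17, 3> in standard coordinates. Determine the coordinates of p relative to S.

<-3, -4, -4>

Write p = c_1 e1 + ... + c_3 e3 and solve for the c_i.
Gaussian elimination on [M | p] yields c = (-3, -4, -4).
Check: -3e1 - 4e2 - 4e3 = <-2, 17, 3>.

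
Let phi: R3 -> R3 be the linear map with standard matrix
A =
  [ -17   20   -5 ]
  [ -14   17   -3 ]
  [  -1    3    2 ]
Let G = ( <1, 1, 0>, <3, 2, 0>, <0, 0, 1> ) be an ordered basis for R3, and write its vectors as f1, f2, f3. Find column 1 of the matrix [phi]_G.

<3, 0, 2>

Column 1 of [phi]_G is the G-coordinate vector of phi(f1).
In standard coordinates phi(f1) = A f1 = <3, 3, 2>.
Converting to G: <3, 3, 2> = 3f1 + 0·f2 + 2f3, so the coordinate vector is <3, 0, 2>.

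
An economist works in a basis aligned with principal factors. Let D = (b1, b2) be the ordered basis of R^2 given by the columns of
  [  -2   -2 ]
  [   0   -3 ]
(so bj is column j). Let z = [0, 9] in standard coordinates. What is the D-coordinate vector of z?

[3, -3]

Write z = c_1 b1 + c_2 b2 and solve for the c_i.
System: -2c_1 - 2c_2 = 0, 0c_1 - 3c_2 = 9; solving gives c_1 = 3, c_2 = -3.
Check: 3b1 - 3b2 = [0, 9].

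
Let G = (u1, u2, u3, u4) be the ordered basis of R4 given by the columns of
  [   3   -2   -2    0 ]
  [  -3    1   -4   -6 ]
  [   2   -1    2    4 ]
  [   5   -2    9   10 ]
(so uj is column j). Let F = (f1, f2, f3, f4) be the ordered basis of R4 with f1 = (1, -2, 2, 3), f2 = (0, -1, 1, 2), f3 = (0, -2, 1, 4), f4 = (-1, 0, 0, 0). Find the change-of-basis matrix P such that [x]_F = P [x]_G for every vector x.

[[1, 0, -1, 2], [-1, -1, 2, -2], [1, 0, 2, 2], [-2, 2, 1, 2]]

Column j of P is [uj]_F, since P maps G-coordinates to F-coordinates.
Expressing u1 in F: u1 = f1 - f2 + f3 - 2f4, so column 1 of P is (1, -1, 1, -2).
Doing the same for each uj gives P = [[1, 0, -1, 2], [-1, -1, 2, -2], [1, 0, 2, 2], [-2, 2, 1, 2]].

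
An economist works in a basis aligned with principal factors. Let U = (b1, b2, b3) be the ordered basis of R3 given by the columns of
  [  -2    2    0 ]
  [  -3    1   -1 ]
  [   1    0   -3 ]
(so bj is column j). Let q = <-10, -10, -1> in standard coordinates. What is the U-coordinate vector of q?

We seek scalars with c_1 b1 + ... + c_3 b3 = q; equivalently solve M c = q where the columns of M are b1, ..., b3.
Row-reducing the augmented matrix [M | q] gives c = (2, -3, 1).
Check: 2b1 - 3b2 + b3 = <-10, -10, -1>.

<2, -3, 1>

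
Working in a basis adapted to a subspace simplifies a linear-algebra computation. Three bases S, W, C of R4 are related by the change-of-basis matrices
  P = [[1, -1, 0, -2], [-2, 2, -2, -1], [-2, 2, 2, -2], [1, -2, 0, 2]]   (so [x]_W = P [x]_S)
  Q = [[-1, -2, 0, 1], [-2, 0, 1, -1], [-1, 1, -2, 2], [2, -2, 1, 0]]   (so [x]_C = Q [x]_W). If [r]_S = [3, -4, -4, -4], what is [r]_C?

First [r]_W = P [r]_S = [15, -2, -14, 3].
Then [r]_C = Q [r]_W = [-8, -47, 17, 20].

[-8, -47, 17, 20]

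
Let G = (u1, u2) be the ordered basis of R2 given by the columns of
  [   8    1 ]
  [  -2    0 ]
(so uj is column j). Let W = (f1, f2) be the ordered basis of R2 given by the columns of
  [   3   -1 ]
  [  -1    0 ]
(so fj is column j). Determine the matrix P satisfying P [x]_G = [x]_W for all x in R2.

[[2, 0], [-2, -1]]

Column j of P is [uj]_W, since P maps G-coordinates to W-coordinates.
Expressing u1 in W: u1 = 2f1 - 2f2, so column 1 of P is <2, -2>.
Doing the same for each uj gives P = [[2, 0], [-2, -1]].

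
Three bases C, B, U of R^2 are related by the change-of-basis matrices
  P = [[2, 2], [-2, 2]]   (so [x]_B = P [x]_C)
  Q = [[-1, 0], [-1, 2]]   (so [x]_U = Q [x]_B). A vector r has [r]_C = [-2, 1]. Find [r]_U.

First [r]_B = P [r]_C = [-2, 6].
Then [r]_U = Q [r]_B = [2, 14].

[2, 14]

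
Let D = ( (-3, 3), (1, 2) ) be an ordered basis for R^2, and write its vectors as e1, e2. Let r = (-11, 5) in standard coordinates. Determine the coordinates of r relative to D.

Write r = c_1 e1 + c_2 e2 and solve for the c_i.
System: -3c_1 + c_2 = -11, 3c_1 + 2c_2 = 5; solving gives c_1 = 3, c_2 = -2.
Check: 3e1 - 2e2 = (-11, 5).

(3, -2)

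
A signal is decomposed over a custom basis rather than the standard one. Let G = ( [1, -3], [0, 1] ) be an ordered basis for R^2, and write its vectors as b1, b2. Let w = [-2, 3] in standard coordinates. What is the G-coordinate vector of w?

[-2, -3]

We seek scalars with c_1 b1 + c_2 b2 = w; equivalently solve M c = w where the columns of M are b1, b2.
System: c_1 + 0c_2 = -2, -3c_1 + c_2 = 3; solving gives c_1 = -2, c_2 = -3.
Check: -2b1 - 3b2 = [-2, 3].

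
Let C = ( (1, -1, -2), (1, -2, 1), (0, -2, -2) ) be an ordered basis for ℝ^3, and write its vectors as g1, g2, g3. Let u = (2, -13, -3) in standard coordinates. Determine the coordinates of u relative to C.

We seek scalars with c_1 g1 + ... + c_3 g3 = u; equivalently solve M c = u where the columns of M are g1, ..., g3.
Gaussian elimination on [M | u] yields c = (-1, 3, 4).
Check: -g1 + 3g2 + 4g3 = (2, -13, -3).

(-1, 3, 4)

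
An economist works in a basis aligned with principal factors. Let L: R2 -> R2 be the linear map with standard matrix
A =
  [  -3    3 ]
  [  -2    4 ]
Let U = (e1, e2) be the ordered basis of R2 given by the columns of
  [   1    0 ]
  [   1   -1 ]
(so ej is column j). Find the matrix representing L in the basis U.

Let P have columns e1, e2. Then [L]_U = P^(-1) A P.
Here det P = -1, so P^(-1) is integer; computing A P first and then P^(-1)(A P) gives [[0, -3], [-2, 1]].

[[0, -3], [-2, 1]]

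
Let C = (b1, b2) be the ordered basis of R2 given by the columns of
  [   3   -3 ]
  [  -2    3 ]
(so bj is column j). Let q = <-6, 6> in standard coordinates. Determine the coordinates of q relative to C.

Write q = c_1 b1 + c_2 b2 and solve for the c_i.
System: 3c_1 - 3c_2 = -6, -2c_1 + 3c_2 = 6; solving gives c_1 = 0, c_2 = 2.
Check: 0·b1 + 2b2 = <-6, 6>.

<0, 2>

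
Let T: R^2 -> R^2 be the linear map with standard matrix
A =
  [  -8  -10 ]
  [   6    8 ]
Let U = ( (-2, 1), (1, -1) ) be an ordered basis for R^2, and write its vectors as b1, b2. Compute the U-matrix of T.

[[-2, 0], [2, 2]]

The j-th column of [T]_U is [T(bj)]_U.
T(b1) = A b1 = (6, -4) = -2b1 + 2b2, so column 1 is (-2, 2).
Repeating for b2 and assembling the columns gives [[-2, 0], [2, 2]].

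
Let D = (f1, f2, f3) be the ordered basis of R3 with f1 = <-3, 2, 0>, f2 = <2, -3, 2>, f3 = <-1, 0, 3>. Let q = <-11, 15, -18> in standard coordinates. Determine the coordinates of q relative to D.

<3, -3, -4>

[q]_D is the unique c with M c = q, where M has columns f1, ..., f3.
Gaussian elimination on [M | q] yields c = (3, -3, -4).
Check: 3f1 - 3f2 - 4f3 = <-11, 15, -18>.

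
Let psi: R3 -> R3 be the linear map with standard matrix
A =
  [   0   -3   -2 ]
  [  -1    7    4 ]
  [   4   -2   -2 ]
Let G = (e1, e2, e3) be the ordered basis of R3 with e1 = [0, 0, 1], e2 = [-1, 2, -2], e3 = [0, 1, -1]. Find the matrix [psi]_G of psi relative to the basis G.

With P the matrix whose columns are e1, ..., e3, [psi]_G = P^(-1) A P.
Column by column: psi(e1) = A e1 = [-2, 4, -2]; its G-coordinates [2, 2, 0] give column 1.
Continuing for each basis vector yields [psi]_G = [[2, 3, 3], [2, 2, 1], [0, 3, 1]].

[[2, 3, 3], [2, 2, 1], [0, 3, 1]]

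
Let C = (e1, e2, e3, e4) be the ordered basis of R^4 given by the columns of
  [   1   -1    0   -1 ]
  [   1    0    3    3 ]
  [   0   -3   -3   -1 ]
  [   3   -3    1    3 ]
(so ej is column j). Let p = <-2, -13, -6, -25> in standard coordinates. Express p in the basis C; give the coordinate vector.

<-1, 4, -1, -3>

[p]_C is the unique c with M c = p, where M has columns e1, ..., e4.
Gaussian elimination on [M | p] yields c = (-1, 4, -1, -3).
Check: -e1 + 4e2 - e3 - 3e4 = <-2, -13, -6, -25>.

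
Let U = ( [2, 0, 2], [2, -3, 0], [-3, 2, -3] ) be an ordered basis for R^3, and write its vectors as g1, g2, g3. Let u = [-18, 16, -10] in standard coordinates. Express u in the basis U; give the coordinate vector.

[-2, -4, 2]

[u]_U is the unique c with M c = u, where M has columns g1, ..., g3.
Row-reducing the augmented matrix [M | u] gives c = (-2, -4, 2).
Check: -2g1 - 4g2 + 2g3 = [-18, 16, -10].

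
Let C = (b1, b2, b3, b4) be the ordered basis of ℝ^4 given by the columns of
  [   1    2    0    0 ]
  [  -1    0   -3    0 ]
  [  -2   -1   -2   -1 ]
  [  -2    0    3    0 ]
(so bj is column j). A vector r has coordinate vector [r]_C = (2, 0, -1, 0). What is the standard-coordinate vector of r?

r = M [r]_C, where M has columns b1, ..., b4.
Carrying out the matrix-vector product, r = (2, 1, -2, -7).

(2, 1, -2, -7)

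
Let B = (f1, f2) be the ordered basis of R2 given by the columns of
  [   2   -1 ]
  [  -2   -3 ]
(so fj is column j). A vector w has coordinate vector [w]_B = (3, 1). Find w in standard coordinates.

(5, -9)

The coordinates say w = 3f1 + f2; adding the scaled basis vectors gives (5, -9).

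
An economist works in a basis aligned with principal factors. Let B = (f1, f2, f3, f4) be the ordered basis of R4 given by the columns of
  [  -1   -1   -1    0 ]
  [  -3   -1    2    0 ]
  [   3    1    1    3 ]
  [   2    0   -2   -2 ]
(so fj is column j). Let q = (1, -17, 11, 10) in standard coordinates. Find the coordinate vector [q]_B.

(3, 0, -4, 2)

Write q = c_1 f1 + ... + c_4 f4 and solve for the c_i.
Gaussian elimination on [M | q] yields c = (3, 0, -4, 2).
Check: 3f1 + 0·f2 - 4f3 + 2f4 = (1, -17, 11, 10).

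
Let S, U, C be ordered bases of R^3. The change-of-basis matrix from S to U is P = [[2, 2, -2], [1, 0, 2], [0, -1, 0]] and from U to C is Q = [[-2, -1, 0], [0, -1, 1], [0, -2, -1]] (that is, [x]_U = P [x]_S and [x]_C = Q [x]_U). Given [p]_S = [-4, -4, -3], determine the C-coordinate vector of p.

Apply P to get U-coordinates [-10, -10, 4], then Q to get C-coordinates.
The result is [p]_C = [30, 14, 16].

[30, 14, 16]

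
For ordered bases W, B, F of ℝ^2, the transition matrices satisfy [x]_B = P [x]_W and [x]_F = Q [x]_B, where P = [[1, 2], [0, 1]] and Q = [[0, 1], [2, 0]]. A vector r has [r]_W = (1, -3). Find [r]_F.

Apply P to get B-coordinates (-5, -3), then Q to get F-coordinates.
The result is [r]_F = (-3, -10).

(-3, -10)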